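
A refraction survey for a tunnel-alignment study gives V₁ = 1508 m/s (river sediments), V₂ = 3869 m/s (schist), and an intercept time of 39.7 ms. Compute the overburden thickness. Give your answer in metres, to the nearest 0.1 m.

h = tᵢ·V₁·V₂ / (2·√(V₂²−V₁²)).
√(V₂²−V₁²) = √(3869² − 1508²) = 3563.0 m/s.
h = 0.0397 s × 1508 × 3869 / (2 × 3563.0) = 32.50 m.

32.5 m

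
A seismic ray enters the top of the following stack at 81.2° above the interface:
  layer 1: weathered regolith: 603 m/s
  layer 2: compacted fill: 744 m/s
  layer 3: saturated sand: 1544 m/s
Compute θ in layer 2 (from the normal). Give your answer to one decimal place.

From the normal: θ₁ = 90° − 81.2° = 8.8°.
Ray parameter p = sin 8.8° / 603 = 2.5371e-04 s/m.
sin θ_2 = p·V_2 = 2.5371e-04 × 744 = 0.1888.
θ_2 = arcsin 0.1888 = 10.88°.

10.9°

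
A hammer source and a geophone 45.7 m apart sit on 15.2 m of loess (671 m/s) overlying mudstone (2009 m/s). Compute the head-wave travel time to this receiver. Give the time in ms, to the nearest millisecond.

θ_c = arcsin(V₁/V₂) = arcsin(671/2009) = 19.51°, cos θ_c = 0.9426.
Intercept time tᵢ = 2h cos θ_c / V₁ = 2·15.2·0.9426/671 = 0.04270 s.
t = x/V₂ + tᵢ = 45.7/2009 + 0.04270 = 0.06545 s.

65 ms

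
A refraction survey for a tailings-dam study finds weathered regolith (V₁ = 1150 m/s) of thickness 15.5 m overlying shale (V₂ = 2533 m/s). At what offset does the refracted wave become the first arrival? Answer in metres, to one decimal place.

θ_c = arcsin(1150/2533) = 27.00°, so cos θ_c = 0.8910 and tᵢ = 2h cos θ_c/V₁ = 0.0240 s.
At crossover x/V₁ = x/V₂ + tᵢ ⇒ x = tᵢ/(1/V₁ − 1/V₂) = 0.02402/(8.6957e-04 − 3.9479e-04) = 50.59 m.

50.6 m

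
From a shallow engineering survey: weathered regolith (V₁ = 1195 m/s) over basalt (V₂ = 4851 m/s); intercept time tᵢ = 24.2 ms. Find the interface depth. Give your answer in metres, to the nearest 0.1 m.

h = tᵢ·V₁·V₂ / (2·√(V₂²−V₁²)).
√(V₂²−V₁²) = √(4851² − 1195²) = 4701.5 m/s.
h = 0.0242 s × 1195 × 4851 / (2 × 4701.5) = 14.92 m.

14.9 m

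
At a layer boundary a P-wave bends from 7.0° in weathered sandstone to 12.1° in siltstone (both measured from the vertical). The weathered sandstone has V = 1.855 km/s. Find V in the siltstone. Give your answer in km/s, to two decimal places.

sin 7.0° = 0.1219; sin 12.1° = 0.2096.
V₂ = V₁·(sin θ₂/sin θ₁) = 1.855·(0.2096/0.1219) = 3.19 km/s.

3.19 km/s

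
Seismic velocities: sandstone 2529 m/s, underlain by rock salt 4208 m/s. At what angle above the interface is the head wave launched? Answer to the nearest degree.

53°

Critical incidence: sin θ_c = V₁/V₂ = 2529/4208 = 0.6010.
θ_c = arcsin 0.6010 = 36.94°.
Measured from the interface: 90° − 36.94° = 53.06°.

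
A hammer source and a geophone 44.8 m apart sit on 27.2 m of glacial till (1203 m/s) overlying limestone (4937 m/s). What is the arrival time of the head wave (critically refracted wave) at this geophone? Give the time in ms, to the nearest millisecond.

θ_c = arcsin(V₁/V₂) = arcsin(1203/4937) = 14.10°, cos θ_c = 0.9699.
Intercept time tᵢ = 2h cos θ_c / V₁ = 2·27.2·0.9699/1203 = 0.04386 s.
t = x/V₂ + tᵢ = 44.8/4937 + 0.04386 = 0.05293 s.

53 ms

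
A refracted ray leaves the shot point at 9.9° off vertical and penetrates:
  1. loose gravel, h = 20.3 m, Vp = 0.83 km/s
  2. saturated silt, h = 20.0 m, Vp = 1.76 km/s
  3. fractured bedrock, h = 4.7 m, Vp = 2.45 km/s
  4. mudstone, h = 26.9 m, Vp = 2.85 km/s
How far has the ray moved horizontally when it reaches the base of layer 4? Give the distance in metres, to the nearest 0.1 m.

33.8 m

p = sin θ₁/V₁ = sin 9.9°/0.83 = 2.0714e-01 s/km is conserved through the stack.
Layer 1: θ = 9.90°; offset = 20.3·tan 9.90° = 3.543 m.
Layer 2: sin θ = p·1.76 = 0.3646 → θ = 21.38°; offset = 20.0·tan 21.38° = 7.830 m.
Layer 3: sin θ = p·2.45 = 0.5075 → θ = 30.50°; offset = 4.7·tan 30.50° = 2.768 m.
Layer 4: sin θ = p·2.85 = 0.5904 → θ = 36.18°; offset = 26.9·tan 36.18° = 19.675 m.
Total horizontal offset = 33.817 m.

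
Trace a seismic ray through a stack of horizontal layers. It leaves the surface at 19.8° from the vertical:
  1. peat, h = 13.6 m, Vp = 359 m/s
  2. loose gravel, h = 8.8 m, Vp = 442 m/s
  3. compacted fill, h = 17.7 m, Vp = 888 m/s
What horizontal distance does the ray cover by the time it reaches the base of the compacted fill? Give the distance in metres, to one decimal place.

36.1 m

Apply Snell's law at each interface; in layer i the horizontal offset is hᵢ·tan θᵢ.
Layer 1: θ = 19.80°; offset = 13.6·tan 19.80° = 4.896 m.
Layer 2: sin θ = 442·sin 19.8°/359 = 0.4171, θ = 24.65°; offset = 8.8·tan 24.65° = 4.038 m.
Layer 3: sin θ = 888·sin 19.8°/359 = 0.8379, θ = 56.92°; offset = 17.7·tan 56.92° = 27.169 m.
Σ offsets = 36.104 m.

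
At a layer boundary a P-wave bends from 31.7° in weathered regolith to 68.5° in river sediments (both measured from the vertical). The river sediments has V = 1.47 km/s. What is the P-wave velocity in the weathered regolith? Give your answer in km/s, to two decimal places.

Snell's law: sin 31.7°/V₁ = sin 68.5°/V₂.
V₁ = V₂·sin 31.7°/sin 68.5° = 1.47 × 0.5648 = 0.83 km/s.

0.83 km/s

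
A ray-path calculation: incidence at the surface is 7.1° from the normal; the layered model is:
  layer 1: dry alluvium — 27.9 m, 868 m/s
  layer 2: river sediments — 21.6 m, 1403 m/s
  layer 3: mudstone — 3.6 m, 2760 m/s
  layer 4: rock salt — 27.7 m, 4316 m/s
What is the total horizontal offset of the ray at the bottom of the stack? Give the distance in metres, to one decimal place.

p = sin θ₁/V₁ = sin 7.1°/868 = 1.4240e-04 s/m is conserved through the stack.
Layer 1: θ = 7.10°; offset = 27.9·tan 7.10° = 3.475 m.
Layer 2: sin θ = p·1403 = 0.1998 → θ = 11.52°; offset = 21.6·tan 11.52° = 4.404 m.
Layer 3: sin θ = p·2760 = 0.3930 → θ = 23.14°; offset = 3.6·tan 23.14° = 1.539 m.
Layer 4: sin θ = p·4316 = 0.6146 → θ = 37.92°; offset = 27.7·tan 37.92° = 21.581 m.
Σ offsets = 30.999 m.

31.0 m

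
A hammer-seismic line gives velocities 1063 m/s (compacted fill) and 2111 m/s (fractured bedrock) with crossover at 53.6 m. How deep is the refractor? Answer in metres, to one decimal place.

15.4 m

x_cross = 2h·√((V₂+V₁)/(V₂−V₁)) → h = x_cross / (2·√((V₂+V₁)/(V₂−V₁))).
√((V₂+V₁)/(V₂−V₁)) = √((2111+1063)/(2111−1063)) = 1.7403.
h = 53.6 / (2·1.7403) = 15.40 m.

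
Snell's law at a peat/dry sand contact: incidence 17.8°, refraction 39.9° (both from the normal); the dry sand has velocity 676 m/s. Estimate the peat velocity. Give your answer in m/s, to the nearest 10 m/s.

Snell's law: sin 17.8°/V₁ = sin 39.9°/V₂.
V₁ = V₂·sin 17.8°/sin 39.9° = 676 × 0.4766 = 322.16 m/s.

320 m/s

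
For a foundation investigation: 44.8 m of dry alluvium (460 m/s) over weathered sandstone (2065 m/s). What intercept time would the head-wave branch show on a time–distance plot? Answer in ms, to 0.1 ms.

189.9 ms

θ_c = arcsin(V₁/V₂) = arcsin(460/2065) = 12.87°; cos θ_c = 0.9749.
tᵢ = 2h·cos θ_c / V₁ = 2·44.8·0.9749 / 460 = 0.18989 s.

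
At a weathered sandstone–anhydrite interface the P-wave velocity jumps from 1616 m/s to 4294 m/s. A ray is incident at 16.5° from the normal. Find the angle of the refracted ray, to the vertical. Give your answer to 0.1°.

49.0°

sin θ₁/V₁ = sin θ₂/V₂ ⇒ sin θ₂ = 4294·sin 16.5°/1616 = 4294·0.2840/1616 = 0.7547.
θ₂ = sin⁻¹(0.7547) = 49.00° (from vertical).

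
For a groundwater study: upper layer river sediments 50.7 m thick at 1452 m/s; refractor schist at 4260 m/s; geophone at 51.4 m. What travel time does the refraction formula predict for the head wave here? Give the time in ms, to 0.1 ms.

77.7 ms

t = x/V₂ + 2h·√(V₂²−V₁²)/(V₁V₂).
√(V₂²−V₁²) = √(4260²−1452²) = 4004.9 m/s; delay term = 2·50.7·4004.9/(1452·4260) = 0.06565 s.
t = 51.4/4260 + 0.06565 = 0.07772 s.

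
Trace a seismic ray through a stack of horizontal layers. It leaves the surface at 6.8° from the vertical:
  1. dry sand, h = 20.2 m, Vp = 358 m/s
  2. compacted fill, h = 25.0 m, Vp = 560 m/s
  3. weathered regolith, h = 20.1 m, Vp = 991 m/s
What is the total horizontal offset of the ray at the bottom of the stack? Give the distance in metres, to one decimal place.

14.1 m

Apply Snell's law at each interface; in layer i the horizontal offset is hᵢ·tan θᵢ.
Layer 1: θ = 6.80°; offset = 20.2·tan 6.80° = 2.409 m.
Layer 2: sin θ = 560·sin 6.8°/358 = 0.1852, θ = 10.67°; offset = 25.0·tan 10.67° = 4.712 m.
Layer 3: sin θ = 991·sin 6.8°/358 = 0.3278, θ = 19.13°; offset = 20.1·tan 19.13° = 6.973 m.
Total horizontal offset = 14.094 m.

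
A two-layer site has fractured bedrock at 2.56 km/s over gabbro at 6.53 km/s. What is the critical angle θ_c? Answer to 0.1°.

23.1°

Critical incidence: sin θ_c = V₁/V₂ = 2.56/6.53 = 0.3920.
θ_c = arcsin 0.3920 = 23.08°.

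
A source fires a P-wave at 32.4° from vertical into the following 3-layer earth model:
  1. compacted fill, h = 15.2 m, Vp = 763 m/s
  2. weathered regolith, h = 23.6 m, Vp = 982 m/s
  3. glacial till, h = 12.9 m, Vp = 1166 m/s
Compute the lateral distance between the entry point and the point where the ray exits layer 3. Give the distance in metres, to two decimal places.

50.52 m

Apply Snell's law at each interface; in layer i the horizontal offset is hᵢ·tan θᵢ.
Layer 1: θ = 32.40°; offset = 15.2·tan 32.40° = 9.6462 m.
Layer 2: sin θ = 982·sin 32.4°/763 = 0.6896, θ = 43.60°; offset = 23.6·tan 43.60° = 22.4742 m.
Layer 3: sin θ = 1166·sin 32.4°/763 = 0.8188, θ = 54.97°; offset = 12.9·tan 54.97° = 18.4017 m.
Total horizontal offset = 50.5221 m.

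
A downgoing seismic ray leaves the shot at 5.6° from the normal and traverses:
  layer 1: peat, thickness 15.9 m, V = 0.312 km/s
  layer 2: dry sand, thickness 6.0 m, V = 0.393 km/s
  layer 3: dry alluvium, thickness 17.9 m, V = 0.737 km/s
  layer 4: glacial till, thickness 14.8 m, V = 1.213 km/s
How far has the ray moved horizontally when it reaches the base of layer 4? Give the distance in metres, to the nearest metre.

13 m

p = sin θ₁/V₁ = sin 5.6°/0.312 = 3.1277e-01 s/km is conserved through the stack.
Layer 1: θ = 5.60°; offset = 15.9·tan 5.60° = 1.559 m.
Layer 2: sin θ = p·0.393 = 0.1229 → θ = 7.06°; offset = 6.0·tan 7.06° = 0.743 m.
Layer 3: sin θ = p·0.737 = 0.2305 → θ = 13.33°; offset = 17.9·tan 13.33° = 4.240 m.
Layer 4: sin θ = p·1.213 = 0.3794 → θ = 22.30°; offset = 14.8·tan 22.30° = 6.069 m.
Σ offsets = 12.611 m.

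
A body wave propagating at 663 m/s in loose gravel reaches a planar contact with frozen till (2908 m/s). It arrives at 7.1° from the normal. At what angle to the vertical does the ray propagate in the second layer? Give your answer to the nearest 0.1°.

Snell's law: sin θ₂ = (V₂/V₁)·sin θ₁ = (2908/663)·sin 7.1° = 0.5421.
θ₂ = arcsin 0.5421 = 32.83° from the normal.

32.8°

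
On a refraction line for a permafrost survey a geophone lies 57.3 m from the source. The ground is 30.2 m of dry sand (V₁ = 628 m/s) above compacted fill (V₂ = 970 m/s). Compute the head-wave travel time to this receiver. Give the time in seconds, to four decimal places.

t = x/V₂ + 2h·√(V₂²−V₁²)/(V₁V₂).
√(V₂²−V₁²) = √(970²−628²) = 739.3 m/s; delay term = 2·30.2·739.3/(628·970) = 0.07330 s.
t = 57.3/970 + 0.07330 = 0.13237 s.

0.1324 s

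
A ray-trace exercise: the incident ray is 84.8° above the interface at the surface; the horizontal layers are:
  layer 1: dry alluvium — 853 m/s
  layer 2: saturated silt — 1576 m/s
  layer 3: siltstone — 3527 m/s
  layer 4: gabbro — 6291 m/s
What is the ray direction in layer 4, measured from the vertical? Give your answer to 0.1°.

From the normal: θ₁ = 90° − 84.8° = 5.2°.
Snell's law across each interface conserves sin θ / V, so sin θ_4 = V_4·sin θ₁/V₁.
sin θ_4 = 6291 × sin 5.2° / 853 = 0.6684.
θ_4 = 41.95° from the vertical.

41.9°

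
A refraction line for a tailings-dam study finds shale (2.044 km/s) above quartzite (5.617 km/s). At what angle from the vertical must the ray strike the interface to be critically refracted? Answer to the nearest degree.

21°

At critical incidence the refracted ray runs along the interface (θ₂ = 90°), so sin θ_c = V₁/V₂.
θ_c = arcsin(2.044/5.617) = arcsin 0.3639 = 21.34°.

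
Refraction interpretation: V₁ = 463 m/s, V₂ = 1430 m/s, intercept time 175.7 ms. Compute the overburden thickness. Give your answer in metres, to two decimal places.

θ_c = arcsin(463/1430) = 18.89°; cos θ_c = 0.9461.
tᵢ = 2h cos θ_c/V₁ ⇒ h = tᵢ·V₁/(2 cos θ_c) = 0.1757·463/(2·0.9461) = 42.99 m.

42.99 m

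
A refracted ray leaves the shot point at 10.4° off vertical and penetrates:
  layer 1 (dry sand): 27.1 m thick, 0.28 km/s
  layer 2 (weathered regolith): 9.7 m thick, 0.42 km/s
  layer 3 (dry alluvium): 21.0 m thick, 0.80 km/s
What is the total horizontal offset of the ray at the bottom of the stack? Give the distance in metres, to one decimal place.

20.3 m

Apply Snell's law at each interface; in layer i the horizontal offset is hᵢ·tan θᵢ.
Layer 1: θ = 10.40°; offset = 27.1·tan 10.40° = 4.974 m.
Layer 2: sin θ = 0.42·sin 10.4°/0.28 = 0.2708, θ = 15.71°; offset = 9.7·tan 15.71° = 2.728 m.
Layer 3: sin θ = 0.80·sin 10.4°/0.28 = 0.5158, θ = 31.05°; offset = 21.0·tan 31.05° = 12.642 m.
Summing the layer offsets gives 20.345 m.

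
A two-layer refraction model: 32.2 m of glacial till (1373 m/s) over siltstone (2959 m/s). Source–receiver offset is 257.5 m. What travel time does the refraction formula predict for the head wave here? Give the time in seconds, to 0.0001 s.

θ_c = arcsin(V₁/V₂) = arcsin(1373/2959) = 27.65°, cos θ_c = 0.8858.
Intercept time tᵢ = 2h cos θ_c / V₁ = 2·32.2·0.8858/1373 = 0.04155 s.
t = x/V₂ + tᵢ = 257.5/2959 + 0.04155 = 0.12857 s.

0.1286 s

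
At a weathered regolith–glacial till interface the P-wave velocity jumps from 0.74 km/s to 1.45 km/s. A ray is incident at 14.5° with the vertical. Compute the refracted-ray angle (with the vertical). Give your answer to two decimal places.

29.38°

sin θ₁/V₁ = sin θ₂/V₂ ⇒ sin θ₂ = 1.45·sin 14.5°/0.74 = 1.45·0.2504/0.74 = 0.4906.
θ₂ = sin⁻¹(0.4906) = 29.38° (from vertical).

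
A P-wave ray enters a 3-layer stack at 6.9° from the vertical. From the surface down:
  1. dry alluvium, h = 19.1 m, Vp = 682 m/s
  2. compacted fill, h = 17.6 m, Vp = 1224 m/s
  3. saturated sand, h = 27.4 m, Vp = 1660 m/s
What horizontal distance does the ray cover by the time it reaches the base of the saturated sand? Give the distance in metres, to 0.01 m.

Apply Snell's law at each interface; in layer i the horizontal offset is hᵢ·tan θᵢ.
Layer 1: θ = 6.90°; offset = 19.1·tan 6.90° = 2.3114 m.
Layer 2: sin θ = 1224·sin 6.9°/682 = 0.2156, θ = 12.45°; offset = 17.6·tan 12.45° = 3.8862 m.
Layer 3: sin θ = 1660·sin 6.9°/682 = 0.2924, θ = 17.00°; offset = 27.4·tan 17.00° = 8.3784 m.
Σ offsets = 14.5759 m.

14.58 m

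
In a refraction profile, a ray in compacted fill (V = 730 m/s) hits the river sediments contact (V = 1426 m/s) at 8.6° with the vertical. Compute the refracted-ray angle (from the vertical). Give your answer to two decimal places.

Snell's law: sin θ₂ = (V₂/V₁)·sin θ₁ = (1426/730)·sin 8.6° = 0.2921.
θ₂ = sin⁻¹(0.2921) = 16.98° (from vertical).

16.98°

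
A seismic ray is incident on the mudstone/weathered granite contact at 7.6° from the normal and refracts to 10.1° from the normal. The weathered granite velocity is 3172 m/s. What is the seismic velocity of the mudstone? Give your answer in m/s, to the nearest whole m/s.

Snell's law: sin 7.6°/V₁ = sin 10.1°/V₂.
V₁ = V₂·sin 7.6°/sin 10.1° = 3172 × 0.7542 = 2392.23 m/s.

2392 m/s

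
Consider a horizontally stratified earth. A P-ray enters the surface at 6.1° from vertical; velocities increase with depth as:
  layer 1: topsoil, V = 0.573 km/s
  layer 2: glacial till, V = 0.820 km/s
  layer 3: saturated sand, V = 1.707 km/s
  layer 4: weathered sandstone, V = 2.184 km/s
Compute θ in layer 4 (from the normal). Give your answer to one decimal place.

23.9°

Snell's law across each interface conserves sin θ / V, so sin θ_4 = V_4·sin θ₁/V₁.
sin θ_4 = 2.184 × sin 6.1° / 0.573 = 0.4050.
θ_4 = arcsin 0.4050 = 23.89°.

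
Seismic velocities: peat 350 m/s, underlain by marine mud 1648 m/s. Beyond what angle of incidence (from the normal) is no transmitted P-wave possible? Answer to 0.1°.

Critical incidence: sin θ_c = V₁/V₂ = 350/1648 = 0.2124.
θ_c = arcsin 0.2124 = 12.26°.

12.3°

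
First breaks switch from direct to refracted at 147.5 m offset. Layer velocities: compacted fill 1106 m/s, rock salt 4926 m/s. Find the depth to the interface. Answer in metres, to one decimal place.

58.7 m

h = (x_cross/2)·√((V₂−V₁)/(V₂+V₁)).
(V₂−V₁)/(V₂+V₁) = (4926−1106)/(4926+1106) = 0.6333; √ = 0.7958.
h = (147.5/2)·0.7958 = 58.69 m.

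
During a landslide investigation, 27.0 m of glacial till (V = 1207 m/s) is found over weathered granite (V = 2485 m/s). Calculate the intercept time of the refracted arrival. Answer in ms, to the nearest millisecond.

39 ms

tᵢ = 2h·√(V₂²−V₁²)/(V₁V₂).
√(V₂²−V₁²) = √(2485²−1207²) = 2172.2 m/s.
tᵢ = 2·27.0·2172.2/(1207·2485) = 0.03911 s.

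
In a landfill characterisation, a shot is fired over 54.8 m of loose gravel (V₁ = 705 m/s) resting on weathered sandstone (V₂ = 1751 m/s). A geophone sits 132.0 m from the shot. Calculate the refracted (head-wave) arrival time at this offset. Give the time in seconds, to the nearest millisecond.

θ_c = arcsin(V₁/V₂) = arcsin(705/1751) = 23.74°, cos θ_c = 0.9154.
Intercept time tᵢ = 2h cos θ_c / V₁ = 2·54.8·0.9154/705 = 0.14230 s.
t = x/V₂ + tᵢ = 132.0/1751 + 0.14230 = 0.21769 s.

0.218 s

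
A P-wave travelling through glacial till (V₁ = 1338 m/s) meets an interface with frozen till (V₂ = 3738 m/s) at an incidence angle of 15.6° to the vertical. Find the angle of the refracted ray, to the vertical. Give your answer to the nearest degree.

Snell's law: sin θ₂ = (V₂/V₁)·sin θ₁ = (3738/1338)·sin 15.6° = 0.7513.
θ₂ = sin⁻¹(0.7513) = 48.70° (from vertical).

49°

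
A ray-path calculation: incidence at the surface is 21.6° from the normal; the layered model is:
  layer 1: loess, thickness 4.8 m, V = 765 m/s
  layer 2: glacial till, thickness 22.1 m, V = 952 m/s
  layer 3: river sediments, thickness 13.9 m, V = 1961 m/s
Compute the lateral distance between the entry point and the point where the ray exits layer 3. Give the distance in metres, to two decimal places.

p = sin θ₁/V₁ = sin 21.6°/765 = 4.8121e-04 s/m is conserved through the stack.
Layer 1: θ = 21.60°; offset = 4.8·tan 21.60° = 1.9005 m.
Layer 2: sin θ = p·952 = 0.4581 → θ = 27.27°; offset = 22.1·tan 27.27° = 11.3897 m.
Layer 3: sin θ = p·1961 = 0.9436 → θ = 70.67°; offset = 13.9·tan 70.67° = 39.6342 m.
Total horizontal offset = 52.9243 m.

52.92 m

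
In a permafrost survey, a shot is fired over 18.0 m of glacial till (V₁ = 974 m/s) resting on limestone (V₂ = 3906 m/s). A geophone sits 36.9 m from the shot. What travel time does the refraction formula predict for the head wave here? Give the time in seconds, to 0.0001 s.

θ_c = arcsin(V₁/V₂) = arcsin(974/3906) = 14.44°, cos θ_c = 0.9684.
Intercept time tᵢ = 2h cos θ_c / V₁ = 2·18.0·0.9684/974 = 0.03579 s.
t = x/V₂ + tᵢ = 36.9/3906 + 0.03579 = 0.04524 s.

0.0452 s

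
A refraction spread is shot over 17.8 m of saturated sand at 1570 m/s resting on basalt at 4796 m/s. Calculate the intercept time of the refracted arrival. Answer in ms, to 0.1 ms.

21.4 ms

tᵢ = 2h·√(V₂²−V₁²)/(V₁V₂).
√(V₂²−V₁²) = √(4796²−1570²) = 4531.7 m/s.
tᵢ = 2·17.8·4531.7/(1570·4796) = 0.02143 s.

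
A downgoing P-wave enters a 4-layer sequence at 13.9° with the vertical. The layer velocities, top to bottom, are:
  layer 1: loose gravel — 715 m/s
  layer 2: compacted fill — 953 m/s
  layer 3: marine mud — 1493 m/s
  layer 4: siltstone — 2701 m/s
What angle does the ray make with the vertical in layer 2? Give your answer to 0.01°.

Snell's law across each interface conserves sin θ / V, so sin θ_2 = V_2·sin θ₁/V₁.
sin θ_2 = 953 × sin 13.9° / 715 = 0.3202.
θ_2 = 18.67° from the vertical.

18.67°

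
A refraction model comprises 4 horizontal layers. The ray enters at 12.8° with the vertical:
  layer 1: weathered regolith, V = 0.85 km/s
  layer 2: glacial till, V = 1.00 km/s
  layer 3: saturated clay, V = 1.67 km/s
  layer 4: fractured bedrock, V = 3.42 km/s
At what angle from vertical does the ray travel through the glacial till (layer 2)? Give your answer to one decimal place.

15.1°

Snell's law across each interface conserves sin θ / V, so sin θ_2 = V_2·sin θ₁/V₁.
sin θ_2 = 1.00 × sin 12.8° / 0.85 = 0.2606.
θ_2 = arcsin 0.2606 = 15.11°.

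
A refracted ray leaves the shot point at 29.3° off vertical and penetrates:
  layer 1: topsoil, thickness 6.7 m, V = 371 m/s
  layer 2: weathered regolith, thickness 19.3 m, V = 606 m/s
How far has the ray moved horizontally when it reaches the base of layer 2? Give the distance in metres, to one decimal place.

29.4 m

Apply Snell's law at each interface; in layer i the horizontal offset is hᵢ·tan θᵢ.
Layer 1: θ = 29.30°; offset = 6.7·tan 29.30° = 3.760 m.
Layer 2: sin θ = 606·sin 29.3°/371 = 0.7994, θ = 53.07°; offset = 19.3·tan 53.07° = 25.677 m.
Summing the layer offsets gives 29.437 m.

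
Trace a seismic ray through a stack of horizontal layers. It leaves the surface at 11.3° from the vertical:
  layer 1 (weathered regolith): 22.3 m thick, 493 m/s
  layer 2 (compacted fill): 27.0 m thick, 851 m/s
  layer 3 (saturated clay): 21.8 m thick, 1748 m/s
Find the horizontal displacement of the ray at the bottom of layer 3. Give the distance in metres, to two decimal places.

35.22 m

Ray parameter p = sin 11.3° / 493 m/s = 3.9746e-04 s/m.
Layer 1: θ = 11.30°; offset = 22.3·tan 11.30° = 4.4560 m.
Layer 2: sin θ = p·851 = 0.3382 → θ = 19.77°; offset = 27.0·tan 19.77° = 9.7043 m.
Layer 3: sin θ = p·1748 = 0.6948 → θ = 44.01°; offset = 21.8·tan 44.01° = 21.0576 m.
Σ offsets = 35.2179 m.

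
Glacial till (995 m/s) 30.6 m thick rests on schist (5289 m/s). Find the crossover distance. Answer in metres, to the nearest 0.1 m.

x_cross = 2h·√((V₂+V₁)/(V₂−V₁)).
(V₂+V₁)/(V₂−V₁) = (5289+995)/(5289−995) = 1.4634; √ = 1.2097.
x_cross = 2·30.6·1.2097 = 74.04 m.

74.0 m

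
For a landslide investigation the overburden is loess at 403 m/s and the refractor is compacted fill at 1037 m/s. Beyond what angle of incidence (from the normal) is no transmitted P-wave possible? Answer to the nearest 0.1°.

At critical incidence the refracted ray runs along the interface (θ₂ = 90°), so sin θ_c = V₁/V₂.
θ_c = arcsin(403/1037) = arcsin 0.3886 = 22.87°.

22.9°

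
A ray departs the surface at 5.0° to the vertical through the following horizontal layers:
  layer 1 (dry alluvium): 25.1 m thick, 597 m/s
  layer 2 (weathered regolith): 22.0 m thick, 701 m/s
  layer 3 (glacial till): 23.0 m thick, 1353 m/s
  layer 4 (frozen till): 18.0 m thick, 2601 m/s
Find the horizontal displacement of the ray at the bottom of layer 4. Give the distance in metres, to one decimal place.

p = sin θ₁/V₁ = sin 5.0°/597 = 1.4599e-04 s/m is conserved through the stack.
Layer 1: θ = 5.00°; offset = 25.1·tan 5.00° = 2.196 m.
Layer 2: sin θ = p·701 = 0.1023 → θ = 5.87°; offset = 22.0·tan 5.87° = 2.263 m.
Layer 3: sin θ = p·1353 = 0.1975 → θ = 11.39°; offset = 23.0·tan 11.39° = 4.634 m.
Layer 4: sin θ = p·2601 = 0.3797 → θ = 22.32°; offset = 18.0·tan 22.32° = 7.388 m.
Σ offsets = 16.482 m.

16.5 m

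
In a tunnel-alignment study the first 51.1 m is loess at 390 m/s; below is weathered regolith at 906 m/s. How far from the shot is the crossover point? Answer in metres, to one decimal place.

x_cross = 2h·√((V₂+V₁)/(V₂−V₁)).
(V₂+V₁)/(V₂−V₁) = (906+390)/(906−390) = 2.5116; √ = 1.5848.
x_cross = 2·51.1·1.5848 = 161.97 m.

162.0 m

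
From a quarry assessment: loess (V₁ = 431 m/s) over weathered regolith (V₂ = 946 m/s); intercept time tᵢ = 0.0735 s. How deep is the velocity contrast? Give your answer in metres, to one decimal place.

17.8 m

h = tᵢ·V₁·V₂ / (2·√(V₂²−V₁²)).
√(V₂²−V₁²) = √(946² − 431²) = 842.1 m/s.
h = 0.0735 s × 431 × 946 / (2 × 842.1) = 17.79 m.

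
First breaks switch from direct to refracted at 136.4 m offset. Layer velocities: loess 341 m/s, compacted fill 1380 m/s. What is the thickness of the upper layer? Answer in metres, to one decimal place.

x_cross = 2h·√((V₂+V₁)/(V₂−V₁)) → h = x_cross / (2·√((V₂+V₁)/(V₂−V₁))).
√((V₂+V₁)/(V₂−V₁)) = √((1380+341)/(1380−341)) = 1.2870.
h = 136.4 / (2·1.2870) = 52.99 m.

53.0 m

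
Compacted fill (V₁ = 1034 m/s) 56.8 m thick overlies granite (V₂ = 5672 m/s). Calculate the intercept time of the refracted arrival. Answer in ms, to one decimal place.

108.0 ms

tᵢ = 2h·√(V₂²−V₁²)/(V₁V₂).
√(V₂²−V₁²) = √(5672²−1034²) = 5577.0 m/s.
tᵢ = 2·56.8·5577.0/(1034·5672) = 0.10802 s.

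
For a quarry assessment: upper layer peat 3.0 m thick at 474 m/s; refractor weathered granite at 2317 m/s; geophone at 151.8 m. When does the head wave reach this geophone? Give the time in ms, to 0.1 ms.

θ_c = arcsin(V₁/V₂) = arcsin(474/2317) = 11.80°, cos θ_c = 0.9789.
Intercept time tᵢ = 2h cos θ_c / V₁ = 2·3.0·0.9789/474 = 0.01239 s.
t = x/V₂ + tᵢ = 151.8/2317 + 0.01239 = 0.07791 s.

77.9 ms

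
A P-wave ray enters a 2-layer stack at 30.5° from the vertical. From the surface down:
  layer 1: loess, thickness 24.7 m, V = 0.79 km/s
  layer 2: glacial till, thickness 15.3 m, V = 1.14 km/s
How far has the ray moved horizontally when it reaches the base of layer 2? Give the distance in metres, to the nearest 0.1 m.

31.0 m

Apply Snell's law at each interface; in layer i the horizontal offset is hᵢ·tan θᵢ.
Layer 1: θ = 30.50°; offset = 24.7·tan 30.50° = 14.549 m.
Layer 2: sin θ = 1.14·sin 30.5°/0.79 = 0.7324, θ = 47.09°; offset = 15.3·tan 47.09° = 16.458 m.
Σ offsets = 31.007 m.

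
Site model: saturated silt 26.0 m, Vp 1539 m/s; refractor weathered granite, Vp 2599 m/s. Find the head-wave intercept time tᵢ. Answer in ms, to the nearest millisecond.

θ_c = arcsin(V₁/V₂) = arcsin(1539/2599) = 36.31°; cos θ_c = 0.8058.
tᵢ = 2h·cos θ_c / V₁ = 2·26.0·0.8058 / 1539 = 0.02723 s.

27 ms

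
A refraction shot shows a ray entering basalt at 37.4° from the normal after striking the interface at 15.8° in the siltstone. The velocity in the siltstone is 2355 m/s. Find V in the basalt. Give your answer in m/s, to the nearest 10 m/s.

Snell's law: sin 15.8°/V₁ = sin 37.4°/V₂.
V₂ = V₁·sin 37.4°/sin 15.8° = 2355 × 2.2307 = 5253.30 m/s.

5250 m/s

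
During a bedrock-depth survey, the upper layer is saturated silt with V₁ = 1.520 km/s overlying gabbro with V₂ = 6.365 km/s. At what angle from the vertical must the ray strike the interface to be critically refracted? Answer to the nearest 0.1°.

Critical incidence: sin θ_c = V₁/V₂ = 1.520/6.365 = 0.2388.
θ_c = arcsin 0.2388 = 13.82°.

13.8°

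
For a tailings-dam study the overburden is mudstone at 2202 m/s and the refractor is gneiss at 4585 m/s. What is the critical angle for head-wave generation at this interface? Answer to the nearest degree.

Critical incidence: sin θ_c = V₁/V₂ = 2202/4585 = 0.4803.
θ_c = arcsin 0.4803 = 28.70°.

29°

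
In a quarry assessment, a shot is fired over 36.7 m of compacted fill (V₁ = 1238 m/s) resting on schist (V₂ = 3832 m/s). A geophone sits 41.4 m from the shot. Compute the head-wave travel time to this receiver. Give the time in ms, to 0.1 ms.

66.9 ms

θ_c = arcsin(V₁/V₂) = arcsin(1238/3832) = 18.85°, cos θ_c = 0.9464.
Intercept time tᵢ = 2h cos θ_c / V₁ = 2·36.7·0.9464/1238 = 0.05611 s.
t = x/V₂ + tᵢ = 41.4/3832 + 0.05611 = 0.06691 s.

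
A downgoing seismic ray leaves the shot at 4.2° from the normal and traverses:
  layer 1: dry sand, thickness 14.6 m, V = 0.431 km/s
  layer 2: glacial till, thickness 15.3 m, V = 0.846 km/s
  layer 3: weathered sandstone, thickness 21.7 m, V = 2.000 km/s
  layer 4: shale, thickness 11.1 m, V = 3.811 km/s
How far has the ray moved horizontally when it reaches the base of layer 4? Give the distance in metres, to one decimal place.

20.6 m

Apply Snell's law at each interface; in layer i the horizontal offset is hᵢ·tan θᵢ.
Layer 1: θ = 4.20°; offset = 14.6·tan 4.20° = 1.072 m.
Layer 2: sin θ = 0.846·sin 4.2°/0.431 = 0.1438, θ = 8.27°; offset = 15.3·tan 8.27° = 2.223 m.
Layer 3: sin θ = 2.000·sin 4.2°/0.431 = 0.3399, θ = 19.87°; offset = 21.7·tan 19.87° = 7.842 m.
Layer 4: sin θ = 3.811·sin 4.2°/0.431 = 0.6476, θ = 40.36°; offset = 11.1·tan 40.36° = 9.434 m.
Total horizontal offset = 20.570 m.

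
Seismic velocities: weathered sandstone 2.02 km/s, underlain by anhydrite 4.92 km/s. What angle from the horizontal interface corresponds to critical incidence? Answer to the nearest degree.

66°

At critical incidence the refracted ray runs along the interface (θ₂ = 90°), so sin θ_c = V₁/V₂.
θ_c = arcsin(2.02/4.92) = arcsin 0.4106 = 24.24°.
Measured from the interface: 90° − 24.24° = 65.76°.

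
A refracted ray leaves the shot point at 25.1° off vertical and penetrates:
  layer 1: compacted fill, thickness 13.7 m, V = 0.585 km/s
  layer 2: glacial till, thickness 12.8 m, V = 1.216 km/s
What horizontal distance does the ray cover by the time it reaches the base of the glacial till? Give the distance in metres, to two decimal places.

30.34 m

Apply Snell's law at each interface; in layer i the horizontal offset is hᵢ·tan θᵢ.
Layer 1: θ = 25.10°; offset = 13.7·tan 25.10° = 6.4175 m.
Layer 2: sin θ = 1.216·sin 25.1°/0.585 = 0.8818, θ = 61.85°; offset = 12.8·tan 61.85° = 23.9268 m.
Total horizontal offset = 30.3443 m.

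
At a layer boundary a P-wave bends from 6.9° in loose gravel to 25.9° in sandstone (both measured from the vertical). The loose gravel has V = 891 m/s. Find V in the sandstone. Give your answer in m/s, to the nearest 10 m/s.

3240 m/s

Snell's law: sin 6.9°/V₁ = sin 25.9°/V₂.
V₂ = V₁·sin 25.9°/sin 6.9° = 891 × 3.6359 = 3239.56 m/s.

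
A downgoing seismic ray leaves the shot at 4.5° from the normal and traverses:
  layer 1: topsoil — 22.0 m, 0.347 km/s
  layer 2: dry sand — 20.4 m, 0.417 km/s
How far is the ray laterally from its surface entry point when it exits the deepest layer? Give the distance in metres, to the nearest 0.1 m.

Apply Snell's law at each interface; in layer i the horizontal offset is hᵢ·tan θᵢ.
Layer 1: θ = 4.50°; offset = 22.0·tan 4.50° = 1.731 m.
Layer 2: sin θ = 0.417·sin 4.5°/0.347 = 0.0943, θ = 5.41°; offset = 20.4·tan 5.41° = 1.932 m.
Total horizontal offset = 3.663 m.

3.7 m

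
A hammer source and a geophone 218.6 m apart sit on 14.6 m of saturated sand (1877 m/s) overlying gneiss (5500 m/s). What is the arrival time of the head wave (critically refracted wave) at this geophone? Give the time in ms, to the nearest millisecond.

54 ms

t = x/V₂ + 2h·√(V₂²−V₁²)/(V₁V₂).
√(V₂²−V₁²) = √(5500²−1877²) = 5169.8 m/s; delay term = 2·14.6·5169.8/(1877·5500) = 0.01462 s.
t = 218.6/5500 + 0.01462 = 0.05437 s.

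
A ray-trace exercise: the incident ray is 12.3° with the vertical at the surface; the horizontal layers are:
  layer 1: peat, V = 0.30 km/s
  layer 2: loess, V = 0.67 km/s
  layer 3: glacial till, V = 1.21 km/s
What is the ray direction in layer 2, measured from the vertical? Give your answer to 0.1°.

28.4°

Ray parameter p = sin 12.3° / 0.30 = 7.1010e-01 s/km.
sin θ_2 = p·V_2 = 7.1010e-01 × 0.67 = 0.4758.
θ_2 = 28.41° from the vertical.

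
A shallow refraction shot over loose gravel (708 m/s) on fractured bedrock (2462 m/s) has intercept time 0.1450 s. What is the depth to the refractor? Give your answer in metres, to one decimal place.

θ_c = arcsin(708/2462) = 16.71°; cos θ_c = 0.9578.
tᵢ = 2h cos θ_c/V₁ ⇒ h = tᵢ·V₁/(2 cos θ_c) = 0.145·708/(2·0.9578) = 53.59 m.

53.6 m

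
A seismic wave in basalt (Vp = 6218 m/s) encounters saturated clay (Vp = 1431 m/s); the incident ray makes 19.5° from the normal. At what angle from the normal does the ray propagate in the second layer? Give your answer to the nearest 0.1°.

sin θ₁/V₁ = sin θ₂/V₂ ⇒ sin θ₂ = 1431·sin 19.5°/6218 = 1431·0.3338/6218 = 0.0768.
θ₂ = arcsin 0.0768 = 4.41° from the normal.

4.4°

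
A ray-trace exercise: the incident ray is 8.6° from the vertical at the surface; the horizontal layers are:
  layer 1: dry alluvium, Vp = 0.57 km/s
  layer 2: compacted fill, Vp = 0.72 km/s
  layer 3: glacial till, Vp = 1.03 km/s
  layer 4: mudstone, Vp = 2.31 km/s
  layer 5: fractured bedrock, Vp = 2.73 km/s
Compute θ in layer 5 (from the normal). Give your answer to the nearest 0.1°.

45.7°

Ray parameter p = sin 8.6° / 0.57 = 2.6234e-01 s/km.
sin θ_5 = p·V_5 = 2.6234e-01 × 2.73 = 0.7162.
θ_5 = 45.74° from the vertical.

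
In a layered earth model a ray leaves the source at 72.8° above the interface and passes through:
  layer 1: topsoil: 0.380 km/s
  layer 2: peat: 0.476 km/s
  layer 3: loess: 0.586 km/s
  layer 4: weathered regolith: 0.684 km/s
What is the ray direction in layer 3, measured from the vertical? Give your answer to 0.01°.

From the normal: θ₁ = 90° − 72.8° = 17.2°.
Snell's law across each interface conserves sin θ / V, so sin θ_3 = V_3·sin θ₁/V₁.
sin θ_3 = 0.586 × sin 17.2° / 0.380 = 0.4560.
θ_3 = 27.13° from the vertical.

27.13°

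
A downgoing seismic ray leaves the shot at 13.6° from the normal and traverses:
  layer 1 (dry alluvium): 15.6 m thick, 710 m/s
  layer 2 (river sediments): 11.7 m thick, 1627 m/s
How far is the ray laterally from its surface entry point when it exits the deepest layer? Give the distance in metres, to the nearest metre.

Apply Snell's law at each interface; in layer i the horizontal offset is hᵢ·tan θᵢ.
Layer 1: θ = 13.60°; offset = 15.6·tan 13.60° = 3.774 m.
Layer 2: sin θ = 1627·sin 13.6°/710 = 0.5388, θ = 32.60°; offset = 11.7·tan 32.60° = 7.484 m.
Total horizontal offset = 11.258 m.

11 m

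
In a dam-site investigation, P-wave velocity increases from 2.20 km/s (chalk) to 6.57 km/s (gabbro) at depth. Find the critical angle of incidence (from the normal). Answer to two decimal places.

Critical incidence: sin θ_c = V₁/V₂ = 2.20/6.57 = 0.3349.
θ_c = arcsin 0.3349 = 19.56°.

19.56°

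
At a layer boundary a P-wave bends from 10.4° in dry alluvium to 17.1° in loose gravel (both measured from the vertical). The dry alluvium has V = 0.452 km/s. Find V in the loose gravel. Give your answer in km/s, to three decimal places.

0.736 km/s

Snell's law: sin 10.4°/V₁ = sin 17.1°/V₂.
V₂ = V₁·sin 17.1°/sin 10.4° = 0.452 × 1.6289 = 0.736 km/s.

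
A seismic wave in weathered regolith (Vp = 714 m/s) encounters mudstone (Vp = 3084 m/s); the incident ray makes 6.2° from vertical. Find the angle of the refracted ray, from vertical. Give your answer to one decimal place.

Snell's law: sin θ₂ = (V₂/V₁)·sin θ₁ = (3084/714)·sin 6.2° = 0.4665.
θ₂ = arcsin 0.4665 = 27.81° from the normal.

27.8°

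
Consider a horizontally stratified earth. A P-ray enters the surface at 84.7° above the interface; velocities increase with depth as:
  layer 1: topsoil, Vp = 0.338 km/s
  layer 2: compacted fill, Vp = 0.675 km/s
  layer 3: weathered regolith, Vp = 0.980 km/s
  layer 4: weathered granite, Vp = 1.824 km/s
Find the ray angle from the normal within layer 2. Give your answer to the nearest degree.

11°

From the normal: θ₁ = 90° − 84.7° = 5.3°.
Ray parameter p = sin 5.3° / 0.338 = 2.7329e-01 s/km.
sin θ_2 = p·V_2 = 2.7329e-01 × 0.675 = 0.1845.
θ_2 = arcsin 0.1845 = 10.63°.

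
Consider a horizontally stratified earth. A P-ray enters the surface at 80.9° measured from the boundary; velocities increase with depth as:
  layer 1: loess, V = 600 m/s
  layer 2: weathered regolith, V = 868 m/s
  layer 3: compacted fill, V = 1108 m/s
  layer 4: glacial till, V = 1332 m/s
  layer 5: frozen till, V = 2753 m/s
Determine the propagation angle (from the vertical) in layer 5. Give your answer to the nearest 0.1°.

46.5°

From the normal: θ₁ = 90° − 80.9° = 9.1°.
Ray parameter p = sin 9.1° / 600 = 2.6360e-04 s/m.
sin θ_5 = p·V_5 = 2.6360e-04 × 2753 = 0.7257.
θ_5 = 46.53° from the vertical.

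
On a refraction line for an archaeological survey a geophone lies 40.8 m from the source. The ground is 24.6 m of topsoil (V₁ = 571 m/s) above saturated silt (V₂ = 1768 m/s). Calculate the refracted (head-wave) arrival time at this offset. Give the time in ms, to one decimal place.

t = x/V₂ + 2h·√(V₂²−V₁²)/(V₁V₂).
√(V₂²−V₁²) = √(1768²−571²) = 1673.3 m/s; delay term = 2·24.6·1673.3/(571·1768) = 0.08155 s.
t = 40.8/1768 + 0.08155 = 0.10462 s.

104.6 ms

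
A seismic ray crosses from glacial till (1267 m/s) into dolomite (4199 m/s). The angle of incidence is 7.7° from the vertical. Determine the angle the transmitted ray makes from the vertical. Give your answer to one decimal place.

sin θ₁/V₁ = sin θ₂/V₂ ⇒ sin θ₂ = 4199·sin 7.7°/1267 = 4199·0.1340/1267 = 0.4440.
θ₂ = sin⁻¹(0.4440) = 26.36° (from vertical).

26.4°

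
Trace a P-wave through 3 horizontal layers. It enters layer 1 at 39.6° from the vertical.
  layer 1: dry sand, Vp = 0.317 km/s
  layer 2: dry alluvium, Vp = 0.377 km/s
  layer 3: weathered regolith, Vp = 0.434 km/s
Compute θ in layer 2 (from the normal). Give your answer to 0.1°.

Snell's law across each interface conserves sin θ / V, so sin θ_2 = V_2·sin θ₁/V₁.
sin θ_2 = 0.377 × sin 39.6° / 0.317 = 0.7581.
θ_2 = arcsin 0.7581 = 49.29°.

49.3°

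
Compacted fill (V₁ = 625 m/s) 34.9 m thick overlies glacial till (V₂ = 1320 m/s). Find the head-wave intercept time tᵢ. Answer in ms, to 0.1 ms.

θ_c = arcsin(V₁/V₂) = arcsin(625/1320) = 28.26°; cos θ_c = 0.8808.
tᵢ = 2h·cos θ_c / V₁ = 2·34.9·0.8808 / 625 = 0.09837 s.

98.4 ms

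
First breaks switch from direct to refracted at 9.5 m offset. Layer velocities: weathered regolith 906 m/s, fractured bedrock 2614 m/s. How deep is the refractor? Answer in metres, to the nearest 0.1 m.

x_cross = 2h·√((V₂+V₁)/(V₂−V₁)) → h = x_cross / (2·√((V₂+V₁)/(V₂−V₁))).
√((V₂+V₁)/(V₂−V₁)) = √((2614+906)/(2614−906)) = 1.4356.
h = 9.5 / (2·1.4356) = 3.31 m.

3.3 m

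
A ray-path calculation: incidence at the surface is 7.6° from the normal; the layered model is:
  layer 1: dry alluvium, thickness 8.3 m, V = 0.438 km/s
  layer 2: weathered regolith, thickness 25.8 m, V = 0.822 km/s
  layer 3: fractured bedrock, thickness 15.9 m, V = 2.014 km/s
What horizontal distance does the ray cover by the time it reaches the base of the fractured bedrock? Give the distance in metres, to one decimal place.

19.9 m

p = sin θ₁/V₁ = sin 7.6°/0.438 = 3.0196e-01 s/km is conserved through the stack.
Layer 1: θ = 7.60°; offset = 8.3·tan 7.60° = 1.107 m.
Layer 2: sin θ = p·0.822 = 0.2482 → θ = 14.37°; offset = 25.8·tan 14.37° = 6.611 m.
Layer 3: sin θ = p·2.014 = 0.6081 → θ = 37.45°; offset = 15.9·tan 37.45° = 12.181 m.
Total horizontal offset = 19.899 m.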